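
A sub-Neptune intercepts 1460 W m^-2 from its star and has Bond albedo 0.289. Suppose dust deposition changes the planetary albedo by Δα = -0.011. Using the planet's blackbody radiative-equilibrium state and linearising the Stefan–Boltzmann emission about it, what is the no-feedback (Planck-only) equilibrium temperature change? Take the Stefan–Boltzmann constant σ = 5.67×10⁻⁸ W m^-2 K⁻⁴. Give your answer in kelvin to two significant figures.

1.0 kelvin

The baseline emission temperature is T_e = 260.1 K.
The change in absorbed flux is Δ[S(1−α)/4] = −SΔα/4 = 4.015 W m^-2.
The Planck feedback parameter is 4σT_e³ = 3.991 W m^-2/K.
So ΔT₀ = 4.015/3.991 = 1.01 K.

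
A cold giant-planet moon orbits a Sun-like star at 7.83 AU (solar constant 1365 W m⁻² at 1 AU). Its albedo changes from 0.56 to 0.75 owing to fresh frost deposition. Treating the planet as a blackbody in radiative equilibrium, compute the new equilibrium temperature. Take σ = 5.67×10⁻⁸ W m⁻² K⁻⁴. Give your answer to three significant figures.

70.4 kelvin

By the inverse-square law, S = 1365/7.83² = 22.26 W m⁻².
With the new albedo, S(1−α₂)/4 = 1.392 W m⁻², so T₂ = 70.38 K.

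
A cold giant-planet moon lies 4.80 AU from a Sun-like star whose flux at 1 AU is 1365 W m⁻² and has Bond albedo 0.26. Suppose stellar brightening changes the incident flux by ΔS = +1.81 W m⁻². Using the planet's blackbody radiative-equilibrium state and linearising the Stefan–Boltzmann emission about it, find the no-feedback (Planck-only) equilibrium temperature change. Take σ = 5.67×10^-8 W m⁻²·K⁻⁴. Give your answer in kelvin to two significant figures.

0.90 kelvin

Irradiance scales as 1/d², so S = 1365 W m⁻² × (1/4.80)² = 59.24 W m⁻².
Reference equilibrium: T_e = [S(1−α)/(4σ)]^(1/4) = 117.9 K.
ΔF = Δ[S(1−α)]/4 = (1−0.26)·+1.81/4 = 0.3348 W m⁻².
Planck response: λ_P = 4σT_e³ = 4·5.67×10⁻⁸·(117.9)³ = 0.3718 W m⁻²/K.
Hence the no-feedback warming is ΔF/(4σT_e³) = 0.901 K.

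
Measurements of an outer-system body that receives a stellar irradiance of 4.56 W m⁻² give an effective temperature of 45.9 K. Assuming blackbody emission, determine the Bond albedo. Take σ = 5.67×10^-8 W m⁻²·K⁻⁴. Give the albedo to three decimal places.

From σT⁴ = S(1−α)/4 we invert for α: 1−α = 4σT⁴/S.
σT⁴ = 0.2517 W m⁻², so 4σT⁴ = 1.007 W m⁻².
Hence α = 1 − 1.007/4.560 = 0.7792.

0.779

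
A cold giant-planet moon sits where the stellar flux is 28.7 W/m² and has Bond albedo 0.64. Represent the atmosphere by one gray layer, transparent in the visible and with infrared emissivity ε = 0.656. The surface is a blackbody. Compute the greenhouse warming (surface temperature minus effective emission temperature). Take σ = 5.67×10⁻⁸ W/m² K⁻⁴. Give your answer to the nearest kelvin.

Effective emission temperature (TOA balance): σT_e⁴ = S(1−α)/4 = 2.583 W/m² → T_e = 82.16 K.
The surface balance (absorbed SW + ε·downward IR = σT_s⁴) with T_a⁴ = T_s⁴/2 reduces to T_s = T_e·[2/(2−ε)]^¼ = 90.74 K.
Greenhouse warming: T_s − T_e = 8.584 K.

9 K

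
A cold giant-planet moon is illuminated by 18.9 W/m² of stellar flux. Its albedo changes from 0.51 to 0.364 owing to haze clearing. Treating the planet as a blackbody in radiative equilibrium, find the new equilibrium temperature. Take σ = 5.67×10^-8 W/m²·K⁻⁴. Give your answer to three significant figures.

T₂ = [S(1−α₂)/(4σ)]^(1/4) = [18.90·0.636/(4σ)]^(1/4) = 85.32 K.

85.3 K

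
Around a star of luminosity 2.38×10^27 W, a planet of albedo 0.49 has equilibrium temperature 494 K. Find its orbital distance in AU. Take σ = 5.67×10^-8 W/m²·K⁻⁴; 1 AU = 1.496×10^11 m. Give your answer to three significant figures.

0.565 AU

The flux needed for this T is 4σT⁴/(1−0.49) = 26480 W/m².
From L = 4πd²S, d = √(2.38×10^27/(4π·26480)) = 8.457×10^10 m = 0.5653 AU.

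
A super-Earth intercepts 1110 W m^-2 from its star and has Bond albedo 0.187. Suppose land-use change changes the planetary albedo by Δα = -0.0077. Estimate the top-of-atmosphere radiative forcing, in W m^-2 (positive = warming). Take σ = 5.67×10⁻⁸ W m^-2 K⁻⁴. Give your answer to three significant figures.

TOA radiative forcing: ΔF = −S·Δα/4 = −1110·(-0.0077)/4 = 2.137 W m^-2.

2.14 W m^-2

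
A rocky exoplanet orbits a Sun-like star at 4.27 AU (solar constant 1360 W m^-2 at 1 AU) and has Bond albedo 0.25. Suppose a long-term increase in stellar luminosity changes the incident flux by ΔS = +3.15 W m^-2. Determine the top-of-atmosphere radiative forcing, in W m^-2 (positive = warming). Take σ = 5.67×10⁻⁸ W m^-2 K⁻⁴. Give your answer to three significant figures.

Flux at the orbit: S = 1360/(4.27)² = 74.59 W m^-2.
TOA radiative forcing: ΔF = (1−α)ΔS/4 = 0.75·(+3.15)/4 = 0.5906 W m^-2.

0.591 W m^-2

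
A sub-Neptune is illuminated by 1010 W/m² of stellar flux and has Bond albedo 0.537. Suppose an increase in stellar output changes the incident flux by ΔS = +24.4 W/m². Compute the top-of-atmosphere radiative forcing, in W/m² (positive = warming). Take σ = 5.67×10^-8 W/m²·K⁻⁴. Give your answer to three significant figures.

2.82 W/m²

TOA radiative forcing: ΔF = (1−α)ΔS/4 = 0.463·(+24.4)/4 = 2.824 W/m².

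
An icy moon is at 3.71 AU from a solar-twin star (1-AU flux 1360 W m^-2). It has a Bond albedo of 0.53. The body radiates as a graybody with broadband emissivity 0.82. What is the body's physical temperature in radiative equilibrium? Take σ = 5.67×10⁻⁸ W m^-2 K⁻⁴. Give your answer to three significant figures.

126 K

Flux at the orbit: S = 1360/(3.71)² = 98.81 W m^-2.
The planet absorbs (1−α)S over its disc πR² and re-emits over 4πR², so the mean absorbed flux is (1−0.53)·98.81/4 = 11.61 W m^-2.
Radiative balance εσT⁴ = 11.61 gives T = [11.61/(0.82·σ)]^(1/4) = 125.7 K.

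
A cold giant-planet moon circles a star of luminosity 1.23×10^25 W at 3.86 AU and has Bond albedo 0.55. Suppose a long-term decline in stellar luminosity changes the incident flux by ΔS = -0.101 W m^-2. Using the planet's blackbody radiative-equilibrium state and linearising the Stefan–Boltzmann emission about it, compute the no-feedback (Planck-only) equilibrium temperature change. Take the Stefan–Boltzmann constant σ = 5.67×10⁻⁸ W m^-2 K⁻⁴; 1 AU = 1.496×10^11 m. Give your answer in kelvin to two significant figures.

Orbital distance: d = 3.86 AU = 5.775×10^11 m.
Spreading L over a sphere of radius d: S = 1.23×10^25/(4π·5.77×10^11²) = 2.935 W m^-2.
Unperturbed T_e = [2.935·(1−0.55)/(4σ)]^¼ = 49.13 K.
TOA radiative forcing: ΔF = (1−α)ΔS/4 = 0.45·(-0.101)/4 = -0.01136 W m^-2.
Linearising σT⁴ gives d(σT⁴)/dT = 4σT_e³ = 0.02689 W m^-2 per K.
Hence the no-feedback warming is ΔF/(4σT_e³) = -0.423 K.

-0.42 K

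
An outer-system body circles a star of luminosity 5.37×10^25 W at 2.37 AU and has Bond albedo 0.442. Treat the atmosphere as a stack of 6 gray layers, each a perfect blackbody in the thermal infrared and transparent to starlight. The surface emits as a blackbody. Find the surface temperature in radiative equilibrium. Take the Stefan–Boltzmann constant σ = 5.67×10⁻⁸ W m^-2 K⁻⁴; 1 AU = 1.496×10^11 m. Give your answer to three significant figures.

d = 2.37 × 1.496×10^11 m = 3.546×10^11 m.
S = L/(4πd²) = 33.99 W m^-2.
Top-of-atmosphere balance: σT_e⁴ = S(1−α)/4 = 4.742 W m^-2 → T_e = 95.63 K.
With N = 6 opaque layers, T_s = (N+1)^(1/4)·T_e = 7^(1/4)·95.63 = 155.6 K.

156 K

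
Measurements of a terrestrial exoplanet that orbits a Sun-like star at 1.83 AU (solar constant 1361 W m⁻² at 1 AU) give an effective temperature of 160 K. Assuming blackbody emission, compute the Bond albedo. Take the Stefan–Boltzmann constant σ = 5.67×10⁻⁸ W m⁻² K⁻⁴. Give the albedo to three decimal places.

Flux at the orbit: S = 1361/(1.83)² = 406.4 W m⁻².
Energy balance: S(1−α)/4 = σT⁴, so 1−α = 4σT⁴/S.
4σT⁴ = 4·5.67×10⁻⁸·(160)⁴ = 148.6 W m⁻².
1−α = 148.6/406.4 = 0.3657, so α = 0.6343.

0.634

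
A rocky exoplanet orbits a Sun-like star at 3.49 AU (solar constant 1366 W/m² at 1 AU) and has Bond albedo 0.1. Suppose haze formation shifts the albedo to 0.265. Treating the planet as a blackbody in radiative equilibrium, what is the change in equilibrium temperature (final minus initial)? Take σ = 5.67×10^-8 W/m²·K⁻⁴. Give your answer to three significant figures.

Irradiance scales as 1/d², so S = 1366 W/m² × (1/3.49)² = 112.2 W/m².
Before: T₁ = [112.2·0.9/(4σ)]^(1/4) = 145.2 K.
After:  T₂ = [112.2·0.735/(4σ)]^(1/4) = 138.1 K.
Change: 138.1 − 145.2 = -7.171 K.

-7.17 kelvin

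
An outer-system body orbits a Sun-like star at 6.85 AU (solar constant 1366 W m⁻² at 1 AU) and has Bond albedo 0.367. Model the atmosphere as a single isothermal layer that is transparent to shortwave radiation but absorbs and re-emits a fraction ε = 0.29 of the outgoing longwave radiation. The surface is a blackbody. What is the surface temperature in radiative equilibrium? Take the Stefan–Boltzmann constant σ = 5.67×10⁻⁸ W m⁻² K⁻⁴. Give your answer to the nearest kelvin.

By the inverse-square law, S = 1366/6.85² = 29.11 W m⁻².
Effective emission temperature (TOA balance): σT_e⁴ = S(1−α)/4 = 4.607 W m⁻² → T_e = 94.94 K.
For a single slab of emissivity ε, T_s⁴ = 2T_e⁴/(2−ε); thus T_s = 94.94·(1.17)^(1/4) = 98.73 K.

99 K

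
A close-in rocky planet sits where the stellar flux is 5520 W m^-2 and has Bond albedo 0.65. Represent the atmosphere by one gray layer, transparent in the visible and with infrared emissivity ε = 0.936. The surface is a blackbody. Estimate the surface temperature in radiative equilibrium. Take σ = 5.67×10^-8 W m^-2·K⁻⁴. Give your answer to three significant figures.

At the top of the atmosphere, σT_e⁴ = S(1−α)/4 = 483.0 W m^-2, giving T_e = 303.8 K.
Surface balance with a leaky layer gives σT_s⁴ = σT_e⁴·2/(2−ε), so T_s = T_e·[2/(2−0.936)]^(1/4) = 355.7 K.

356 kelvin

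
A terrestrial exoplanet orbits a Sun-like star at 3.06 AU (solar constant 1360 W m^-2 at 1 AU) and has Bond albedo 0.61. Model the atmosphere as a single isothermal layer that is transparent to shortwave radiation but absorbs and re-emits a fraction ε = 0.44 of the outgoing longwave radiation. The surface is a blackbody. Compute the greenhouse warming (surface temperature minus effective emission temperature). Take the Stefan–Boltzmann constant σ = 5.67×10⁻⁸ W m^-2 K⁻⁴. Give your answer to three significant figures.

Irradiance scales as 1/d², so S = 1360 W m^-2 × (1/3.06)² = 145.2 W m^-2.
At the top of the atmosphere, σT_e⁴ = S(1−α)/4 = 14.16 W m^-2, giving T_e = 125.7 K.
The surface balance (absorbed SW + ε·downward IR = σT_s⁴) with T_a⁴ = T_s⁴/2 reduces to T_s = T_e·[2/(2−ε)]^¼ = 133.8 K.
Greenhouse warming: T_s − T_e = 8.056 K.

8.06 K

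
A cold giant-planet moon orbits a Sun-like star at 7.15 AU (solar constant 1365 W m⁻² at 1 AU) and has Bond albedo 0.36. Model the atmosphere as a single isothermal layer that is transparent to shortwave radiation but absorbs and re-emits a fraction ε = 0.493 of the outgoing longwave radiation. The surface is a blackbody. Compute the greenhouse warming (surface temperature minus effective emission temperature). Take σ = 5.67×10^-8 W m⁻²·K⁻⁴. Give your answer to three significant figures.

6.83 kelvin

Flux at the orbit: S = 1365/(7.15)² = 26.70 W m⁻².
Effective emission temperature (TOA balance): σT_e⁴ = S(1−α)/4 = 4.272 W m⁻² → T_e = 93.17 K.
The surface balance (absorbed SW + ε·downward IR = σT_s⁴) with T_a⁴ = T_s⁴/2 reduces to T_s = T_e·[2/(2−ε)]^¼ = 100.0 K.
Greenhouse warming: T_s − T_e = 6.831 K.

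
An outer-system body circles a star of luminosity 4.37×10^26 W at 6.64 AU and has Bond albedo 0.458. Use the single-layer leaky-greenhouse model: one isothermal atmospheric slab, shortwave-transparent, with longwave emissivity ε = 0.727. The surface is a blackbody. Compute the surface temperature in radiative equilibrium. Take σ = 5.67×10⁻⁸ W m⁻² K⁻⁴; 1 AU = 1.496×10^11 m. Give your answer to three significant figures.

Orbital distance: d = 6.64 AU = 9.933×10^11 m.
Flux at the orbit: S = L/(4πd²) = 4.37×10^26/(4π·(9.93×10^11)²) = 35.24 W m⁻².
The planet radiates to space at T_e = [S(1−α)/(4σ)]^(1/4) = 95.80 K.
For a single slab of emissivity ε, T_s⁴ = 2T_e⁴/(2−ε); thus T_s = 95.80·(1.571)^(1/4) = 107.3 K.

107 kelvin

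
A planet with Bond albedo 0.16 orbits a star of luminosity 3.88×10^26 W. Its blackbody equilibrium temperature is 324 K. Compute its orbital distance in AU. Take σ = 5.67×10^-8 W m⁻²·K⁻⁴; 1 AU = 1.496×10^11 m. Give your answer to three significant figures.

The flux needed for this T is 4σT⁴/(1−0.16) = 2975 W m⁻².
Then d = [L/(4πS)]^(1/2) = 1.019×10^11 m, i.e. 0.6809 AU.

0.681 AU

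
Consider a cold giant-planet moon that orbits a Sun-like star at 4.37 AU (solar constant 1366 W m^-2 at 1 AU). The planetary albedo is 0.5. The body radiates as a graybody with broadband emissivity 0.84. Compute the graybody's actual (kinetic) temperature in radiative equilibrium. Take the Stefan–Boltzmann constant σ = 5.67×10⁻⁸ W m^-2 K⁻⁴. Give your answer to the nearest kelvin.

117 kelvin

Irradiance scales as 1/d², so S = 1366 W m^-2 × (1/4.37)² = 71.53 W m^-2.
The planet absorbs (1−α)S over its disc πR² and re-emits over 4πR², so the mean absorbed flux is (1−0.5)·71.53/4 = 8.941 W m^-2.
Radiative balance εσT⁴ = 8.941 gives T = [8.941/(0.84·σ)]^(1/4) = 117.1 K.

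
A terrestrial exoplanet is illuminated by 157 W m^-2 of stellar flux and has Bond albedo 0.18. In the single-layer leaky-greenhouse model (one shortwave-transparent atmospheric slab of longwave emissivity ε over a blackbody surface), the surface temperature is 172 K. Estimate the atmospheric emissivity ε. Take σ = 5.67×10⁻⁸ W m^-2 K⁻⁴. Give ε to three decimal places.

TOA balance gives T_e = 154.4 K.
T_s⁴ = T_e⁴·2/(2−ε) → ε = 2 − 2(T_e/T_s)⁴ = 2 − 2·(154.4/172)⁴ = 0.7029.

0.703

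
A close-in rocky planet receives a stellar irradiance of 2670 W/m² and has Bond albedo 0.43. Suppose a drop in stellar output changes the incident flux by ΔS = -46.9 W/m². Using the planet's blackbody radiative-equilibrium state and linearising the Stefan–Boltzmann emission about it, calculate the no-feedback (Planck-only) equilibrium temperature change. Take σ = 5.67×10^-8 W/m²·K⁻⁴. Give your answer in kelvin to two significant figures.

-1.3 K

Reference equilibrium: T_e = [S(1−α)/(4σ)]^(1/4) = 286.2 K.
TOA radiative forcing: ΔF = (1−α)ΔS/4 = 0.57·(-46.9)/4 = -6.683 W/m².
Planck response: λ_P = 4σT_e³ = 4·5.67×10⁻⁸·(286.2)³ = 5.317 W/m²/K.
So ΔT₀ = -6.683/5.317 = -1.26 K.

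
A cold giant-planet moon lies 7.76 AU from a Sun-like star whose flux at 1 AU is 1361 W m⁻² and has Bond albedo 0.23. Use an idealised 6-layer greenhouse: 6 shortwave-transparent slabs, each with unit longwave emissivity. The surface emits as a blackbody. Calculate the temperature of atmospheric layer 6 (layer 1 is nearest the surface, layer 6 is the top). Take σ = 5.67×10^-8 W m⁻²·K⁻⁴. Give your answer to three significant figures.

Flux at the orbit: S = 1361/(7.76)² = 22.60 W m⁻².
Top-of-atmosphere balance: σT_e⁴ = S(1−α)/4 = 4.351 W m⁻² → T_e = 93.59 K.
In the N-layer model, layer k (counted from the surface) has T_k = (N+1−k)^(1/4)·T_e.
T_6 = (1)^(1/4)·93.59 = 93.59 K.

93.6 kelvin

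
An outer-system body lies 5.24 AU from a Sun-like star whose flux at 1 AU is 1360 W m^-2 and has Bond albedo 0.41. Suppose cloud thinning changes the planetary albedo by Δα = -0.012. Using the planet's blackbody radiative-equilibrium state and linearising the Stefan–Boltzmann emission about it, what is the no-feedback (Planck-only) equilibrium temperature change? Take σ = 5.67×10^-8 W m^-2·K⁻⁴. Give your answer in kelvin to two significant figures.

Flux at the orbit: S = 1360/(5.24)² = 49.53 W m^-2.
Unperturbed T_e = [49.53·(1−0.41)/(4σ)]^¼ = 106.5 K.
The change in absorbed flux is Δ[S(1−α)/4] = −SΔα/4 = 0.1486 W m^-2.
Planck response: λ_P = 4σT_e³ = 4·5.67×10⁻⁸·(106.5)³ = 0.2743 W m^-2/K.
ΔT₀ = ΔF/λ_P = 0.1486/0.2743 = 0.542 K.

0.54 K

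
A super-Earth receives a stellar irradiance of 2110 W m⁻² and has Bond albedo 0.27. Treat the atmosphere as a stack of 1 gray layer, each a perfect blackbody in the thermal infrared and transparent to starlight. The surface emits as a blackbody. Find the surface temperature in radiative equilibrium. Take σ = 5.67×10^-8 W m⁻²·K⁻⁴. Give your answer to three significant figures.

Top-of-atmosphere balance: σT_e⁴ = S(1−α)/4 = 385.1 W m⁻² → T_e = 287.1 K.
For an N-layer opaque stack, T_s⁴ = (N+1)T_e⁴, hence T_s = (2)^(1/4)×287.1 K = 341.4 K.

341 kelvin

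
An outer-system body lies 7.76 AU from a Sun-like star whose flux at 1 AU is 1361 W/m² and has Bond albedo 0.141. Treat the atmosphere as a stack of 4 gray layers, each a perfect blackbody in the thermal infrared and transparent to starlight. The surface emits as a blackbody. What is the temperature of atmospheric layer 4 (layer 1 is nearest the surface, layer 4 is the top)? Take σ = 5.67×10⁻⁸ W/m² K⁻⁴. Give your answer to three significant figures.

96.2 K

Irradiance scales as 1/d², so S = 1361 W/m² × (1/7.76)² = 22.60 W/m².
OLR = S(1−α)/4 = 4.854 W/m²; the top layer radiates at T_e = 96.19 K.
Each opaque layer satisfies 2T_j⁴ = T_{j−1}⁴ + T_{j+1}⁴, giving T_k⁴ = (N+1−k)T_e⁴.
T_4 = (1)^(1/4)·96.19 = 96.19 K.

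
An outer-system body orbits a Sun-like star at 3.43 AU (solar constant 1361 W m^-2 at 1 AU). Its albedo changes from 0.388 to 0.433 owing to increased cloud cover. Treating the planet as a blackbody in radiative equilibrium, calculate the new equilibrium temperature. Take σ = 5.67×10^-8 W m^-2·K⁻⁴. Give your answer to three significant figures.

130 kelvin

Flux at the orbit: S = 1361/(3.43)² = 115.7 W m^-2.
New equilibrium: T₂ = [(1−0.433)·115.7/(4σ)]^(1/4) = 130.4 K.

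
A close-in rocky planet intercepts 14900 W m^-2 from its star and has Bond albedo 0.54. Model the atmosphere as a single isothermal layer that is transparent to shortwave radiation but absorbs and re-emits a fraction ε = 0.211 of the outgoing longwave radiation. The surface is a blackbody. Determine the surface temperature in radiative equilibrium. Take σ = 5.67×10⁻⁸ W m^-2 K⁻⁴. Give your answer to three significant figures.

The planet radiates to space at T_e = [S(1−α)/(4σ)]^(1/4) = 416.9 K.
Surface balance with a leaky layer gives σT_s⁴ = σT_e⁴·2/(2−ε), so T_s = T_e·[2/(2−0.211)]^(1/4) = 428.7 K.

429 kelvin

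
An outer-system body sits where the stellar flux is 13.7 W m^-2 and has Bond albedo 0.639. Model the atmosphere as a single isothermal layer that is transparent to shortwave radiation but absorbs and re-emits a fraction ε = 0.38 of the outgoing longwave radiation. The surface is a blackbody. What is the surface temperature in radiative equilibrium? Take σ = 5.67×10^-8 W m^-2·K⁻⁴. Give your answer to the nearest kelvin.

72 K

At the top of the atmosphere, σT_e⁴ = S(1−α)/4 = 1.236 W m^-2, giving T_e = 68.34 K.
The surface balance (absorbed SW + ε·downward IR = σT_s⁴) with T_a⁴ = T_s⁴/2 reduces to T_s = T_e·[2/(2−ε)]^¼ = 72.03 K.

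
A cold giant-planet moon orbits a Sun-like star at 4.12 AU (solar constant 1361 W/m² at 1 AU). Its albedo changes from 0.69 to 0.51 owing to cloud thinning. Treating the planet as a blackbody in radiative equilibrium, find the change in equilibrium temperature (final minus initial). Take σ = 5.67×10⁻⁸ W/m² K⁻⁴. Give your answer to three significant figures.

Flux at the orbit: S = 1361/(4.12)² = 80.18 W/m².
With α = 0.69, T₁ = 102.3 K.
Final:   T₂ = [S(1−0.51)/(4σ)]^(1/4) = 114.7 K.
Change: 114.7 − 102.3 = 12.41 K.

12.4 K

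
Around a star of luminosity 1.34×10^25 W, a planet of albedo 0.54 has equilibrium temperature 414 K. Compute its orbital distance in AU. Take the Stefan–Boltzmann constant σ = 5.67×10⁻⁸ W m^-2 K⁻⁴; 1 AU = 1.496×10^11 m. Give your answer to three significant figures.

0.0574 AU

Energy balance gives S = 4σT⁴/(1−α) = 14480 W m^-2.
S = L/(4πd²) → d = √(L/4πS) = √(1.34×10^25/(4π·14480)) = 8.580×10^9 m = 0.05736 AU.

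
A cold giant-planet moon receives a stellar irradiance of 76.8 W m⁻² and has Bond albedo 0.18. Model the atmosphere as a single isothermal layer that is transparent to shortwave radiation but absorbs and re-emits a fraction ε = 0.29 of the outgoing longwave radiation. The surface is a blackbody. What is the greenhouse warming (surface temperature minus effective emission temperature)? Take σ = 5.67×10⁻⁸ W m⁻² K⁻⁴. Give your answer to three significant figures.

5.16 kelvin

Effective emission temperature (TOA balance): σT_e⁴ = S(1−α)/4 = 15.74 W m⁻² → T_e = 129.1 K.
The surface balance (absorbed SW + ε·downward IR = σT_s⁴) with T_a⁴ = T_s⁴/2 reduces to T_s = T_e·[2/(2−ε)]^¼ = 134.2 K.
T_s − T_e = 134.2 − 129.1 = 5.156 K.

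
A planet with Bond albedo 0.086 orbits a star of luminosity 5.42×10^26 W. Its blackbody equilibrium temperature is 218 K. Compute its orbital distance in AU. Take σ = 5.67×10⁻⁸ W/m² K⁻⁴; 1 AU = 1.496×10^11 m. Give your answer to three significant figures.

Required flux: S = 4σT⁴/(1−α) = 560.4 W/m².
From L = 4πd²S, d = √(5.42×10^26/(4π·560.4)) = 2.774×10^11 m = 1.854 AU.

1.85 AU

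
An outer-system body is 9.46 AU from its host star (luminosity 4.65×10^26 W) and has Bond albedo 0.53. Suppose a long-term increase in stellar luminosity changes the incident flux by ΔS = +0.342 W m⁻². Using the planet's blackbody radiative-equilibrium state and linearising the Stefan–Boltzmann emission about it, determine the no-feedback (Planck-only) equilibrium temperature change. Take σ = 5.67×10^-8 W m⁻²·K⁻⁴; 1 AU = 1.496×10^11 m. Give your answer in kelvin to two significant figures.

0.36 kelvin

Orbital distance: d = 9.46 AU = 1.415×10^12 m.
S = L/(4πd²) = 18.48 W m⁻².
Reference equilibrium: T_e = [S(1−α)/(4σ)]^(1/4) = 78.66 K.
Only a fraction (1−α) is absorbed and it's spread over 4πR², so ΔF = (1−α)ΔS/4 = 0.04018 W m⁻².
Linearising σT⁴ gives d(σT⁴)/dT = 4σT_e³ = 0.1104 W m⁻² per K.
Hence the no-feedback warming is ΔF/(4σT_e³) = 0.364 K.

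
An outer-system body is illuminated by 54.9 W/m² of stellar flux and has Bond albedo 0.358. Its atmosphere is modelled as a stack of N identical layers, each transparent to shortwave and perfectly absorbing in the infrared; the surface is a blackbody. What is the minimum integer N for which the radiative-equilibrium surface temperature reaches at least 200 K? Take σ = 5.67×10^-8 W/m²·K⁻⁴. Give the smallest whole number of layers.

OLR = S(1−α)/4 = 8.811 W/m²; the top layer radiates at T_e = 111.7 K.
Since T_s⁴ = (N+1)T_e⁴, we need N ≥ (T_s/T_e)⁴ − 1 = 9.296.
So N ≥ 9.296; the smallest integer is N = 10.

10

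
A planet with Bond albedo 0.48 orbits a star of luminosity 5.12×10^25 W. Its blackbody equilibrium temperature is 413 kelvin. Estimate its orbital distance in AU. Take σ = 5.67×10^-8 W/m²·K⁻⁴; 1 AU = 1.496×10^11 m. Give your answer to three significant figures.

0.120 AU

Required flux: S = 4σT⁴/(1−α) = 12690 W/m².
From L = 4πd²S, d = √(5.12×10^25/(4π·12690)) = 1.792×10^10 m = 0.1198 AU.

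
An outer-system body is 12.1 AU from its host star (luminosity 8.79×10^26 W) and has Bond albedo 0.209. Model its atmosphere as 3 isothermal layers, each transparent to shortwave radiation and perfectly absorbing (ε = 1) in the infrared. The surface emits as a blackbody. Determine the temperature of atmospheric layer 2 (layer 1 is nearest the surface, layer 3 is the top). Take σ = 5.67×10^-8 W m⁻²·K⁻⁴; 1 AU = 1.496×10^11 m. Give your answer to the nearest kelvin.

Orbital distance: d = 12.1 AU = 1.810×10^12 m.
Spreading L over a sphere of radius d: S = 8.79×10^26/(4π·1.81×10^12²) = 21.35 W m⁻².
OLR = S(1−α)/4 = 4.221 W m⁻²; the top layer radiates at T_e = 92.89 K.
In the N-layer model, layer k (counted from the surface) has T_k = (N+1−k)^(1/4)·T_e.
T_2 = (2)^(1/4)·92.89 = 110.5 K.

110 kelvin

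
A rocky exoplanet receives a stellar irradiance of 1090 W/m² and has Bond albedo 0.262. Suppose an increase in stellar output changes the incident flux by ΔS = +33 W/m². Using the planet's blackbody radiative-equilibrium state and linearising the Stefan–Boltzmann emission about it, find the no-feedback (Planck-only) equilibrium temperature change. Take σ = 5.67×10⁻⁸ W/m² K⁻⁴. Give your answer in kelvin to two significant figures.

Reference equilibrium: T_e = [S(1−α)/(4σ)]^(1/4) = 244.0 K.
ΔF = Δ[S(1−α)]/4 = (1−0.262)·+33/4 = 6.088 W/m².
Planck response: λ_P = 4σT_e³ = 4·5.67×10⁻⁸·(244.0)³ = 3.296 W/m²/K.
ΔT₀ = ΔF/λ_P = 6.088/3.296 = 1.85 K.

1.8 kelvin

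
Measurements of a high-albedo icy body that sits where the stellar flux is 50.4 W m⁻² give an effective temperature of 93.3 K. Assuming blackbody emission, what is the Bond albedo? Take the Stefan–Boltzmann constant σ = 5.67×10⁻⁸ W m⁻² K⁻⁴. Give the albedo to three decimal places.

0.659

Energy balance: S(1−α)/4 = σT⁴, so 1−α = 4σT⁴/S.
σT⁴ = 4.296 W m⁻², so 4σT⁴ = 17.19 W m⁻².
1−α = 17.19/50.40 = 0.3410, so α = 0.6590.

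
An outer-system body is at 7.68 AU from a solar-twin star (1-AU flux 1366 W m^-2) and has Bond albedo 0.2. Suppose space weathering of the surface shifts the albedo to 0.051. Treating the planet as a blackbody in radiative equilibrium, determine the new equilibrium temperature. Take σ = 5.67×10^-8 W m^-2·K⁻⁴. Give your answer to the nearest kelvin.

99 kelvin

Irradiance scales as 1/d², so S = 1366 W m^-2 × (1/7.68)² = 23.16 W m^-2.
T₂ = [S(1−α₂)/(4σ)]^(1/4) = [23.16·0.949/(4σ)]^(1/4) = 99.22 K.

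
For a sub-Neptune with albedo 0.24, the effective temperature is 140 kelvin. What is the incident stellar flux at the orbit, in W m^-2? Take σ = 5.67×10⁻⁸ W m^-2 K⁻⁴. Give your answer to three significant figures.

115 W m^-2

Invert the energy balance for S: S = 4σT⁴/(1−α).
The emitted flux is σT⁴ = 21.78 W m^-2.
So S = 4×21.78/(1−0.24) = 114.6 W m^-2.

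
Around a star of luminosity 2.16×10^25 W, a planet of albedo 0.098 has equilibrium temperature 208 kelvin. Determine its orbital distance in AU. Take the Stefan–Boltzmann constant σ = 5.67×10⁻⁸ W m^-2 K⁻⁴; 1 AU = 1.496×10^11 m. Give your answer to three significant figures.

Required flux: S = 4σT⁴/(1−α) = 470.6 W m^-2.
From L = 4πd²S, d = √(2.16×10^25/(4π·470.6)) = 6.043×10^10 m = 0.4040 AU.

0.404 AU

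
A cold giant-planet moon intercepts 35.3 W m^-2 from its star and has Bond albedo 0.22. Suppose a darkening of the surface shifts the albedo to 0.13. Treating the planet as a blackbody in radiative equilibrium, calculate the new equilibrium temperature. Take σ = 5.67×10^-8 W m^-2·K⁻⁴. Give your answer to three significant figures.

108 K

T₂ = [S(1−α₂)/(4σ)]^(1/4) = [35.30·0.87/(4σ)]^(1/4) = 107.9 K.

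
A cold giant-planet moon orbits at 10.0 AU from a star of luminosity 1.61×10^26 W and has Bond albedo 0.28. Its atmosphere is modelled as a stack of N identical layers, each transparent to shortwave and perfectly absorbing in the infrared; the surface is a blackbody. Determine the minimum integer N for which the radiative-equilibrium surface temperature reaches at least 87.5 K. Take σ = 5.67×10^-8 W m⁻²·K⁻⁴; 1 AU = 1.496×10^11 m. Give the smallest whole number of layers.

d = 10.0 × 1.496×10^11 m = 1.496×10^12 m.
Flux at the orbit: S = L/(4πd²) = 1.61×10^26/(4π·(1.50×10^12)²) = 5.725 W m⁻².
Top-of-atmosphere balance: σT_e⁴ = S(1−α)/4 = 1.030 W m⁻² → T_e = 65.29 K.
Since T_s⁴ = (N+1)T_e⁴, we need N ≥ (T_s/T_e)⁴ − 1 = 2.225.
So N ≥ 2.225; the smallest integer is N = 3.

3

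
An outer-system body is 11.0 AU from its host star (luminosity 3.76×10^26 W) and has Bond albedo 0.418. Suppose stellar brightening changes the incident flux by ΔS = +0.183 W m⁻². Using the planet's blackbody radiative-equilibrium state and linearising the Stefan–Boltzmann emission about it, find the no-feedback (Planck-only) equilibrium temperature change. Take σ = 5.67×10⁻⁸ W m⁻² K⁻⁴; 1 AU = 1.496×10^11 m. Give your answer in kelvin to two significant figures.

d = 11.0 × 1.496×10^11 m = 1.646×10^12 m.
S = L/(4πd²) = 11.05 W m⁻².
Reference equilibrium: T_e = [S(1−α)/(4σ)]^(1/4) = 72.97 K.
TOA radiative forcing: ΔF = (1−α)ΔS/4 = 0.582·(+0.183)/4 = 0.02663 W m⁻².
Planck response: λ_P = 4σT_e³ = 4·5.67×10⁻⁸·(72.97)³ = 0.08813 W m⁻²/K.
So ΔT₀ = 0.02663/0.08813 = 0.302 K.

0.30 K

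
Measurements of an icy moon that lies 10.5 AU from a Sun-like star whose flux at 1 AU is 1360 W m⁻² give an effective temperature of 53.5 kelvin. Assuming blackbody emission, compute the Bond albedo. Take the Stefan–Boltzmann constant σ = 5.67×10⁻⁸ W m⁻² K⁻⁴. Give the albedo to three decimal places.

0.849

Flux at the orbit: S = 1360/(10.5)² = 12.34 W m⁻².
Rearranging the radiative balance, α = 1 − 4σT⁴/S.
4σT⁴ = 4·5.67×10⁻⁸·(53.5)⁴ = 1.858 W m⁻².
Hence α = 1 − 1.858/12.34 = 0.8494.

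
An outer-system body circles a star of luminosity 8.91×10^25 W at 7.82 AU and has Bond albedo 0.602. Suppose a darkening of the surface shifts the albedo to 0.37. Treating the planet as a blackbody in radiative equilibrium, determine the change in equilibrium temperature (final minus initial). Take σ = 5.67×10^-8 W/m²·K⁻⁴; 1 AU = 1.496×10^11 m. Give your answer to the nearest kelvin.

Orbital distance: d = 7.82 AU = 1.170×10^12 m.
Flux at the orbit: S = L/(4πd²) = 8.91×10^25/(4π·(1.17×10^12)²) = 5.181 W/m².
Initial: T₁ = [S(1−0.602)/(4σ)]^(1/4) = 54.91 K.
With α = 0.37, T₂ = 61.59 K.
ΔT = T₂ − T₁ = 6.681 K.

7 K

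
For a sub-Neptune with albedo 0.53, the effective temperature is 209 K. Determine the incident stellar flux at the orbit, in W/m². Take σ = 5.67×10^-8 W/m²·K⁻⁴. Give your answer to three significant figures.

921 W/m²

From S(1−α)/4 = σT⁴: S = 4σT⁴/(1−α).
σT⁴ = 5.67×10⁻⁸·(209)⁴ = 108.2 W/m².
S = 4·108.2/0.47 = 920.7 W/m².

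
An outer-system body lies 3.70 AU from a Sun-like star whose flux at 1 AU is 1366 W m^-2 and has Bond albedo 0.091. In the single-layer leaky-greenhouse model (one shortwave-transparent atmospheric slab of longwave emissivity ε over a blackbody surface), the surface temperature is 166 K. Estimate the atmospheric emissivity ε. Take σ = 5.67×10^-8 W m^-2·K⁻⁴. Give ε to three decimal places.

Irradiance scales as 1/d², so S = 1366 W m^-2 × (1/3.70)² = 99.78 W m^-2.
First, T_e = [99.78·(1−0.091)/(4σ)]^(1/4) = 141.4 K.
Since (2−ε)/2 = (T_e/T_s)⁴ = 0.5267, ε = 0.9467.

0.947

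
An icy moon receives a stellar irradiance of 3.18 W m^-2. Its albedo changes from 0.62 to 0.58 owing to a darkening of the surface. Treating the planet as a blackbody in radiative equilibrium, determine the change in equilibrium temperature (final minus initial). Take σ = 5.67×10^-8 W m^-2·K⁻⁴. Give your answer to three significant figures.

1.22 K

Before: T₁ = [3.180·0.38/(4σ)]^(1/4) = 48.04 K.
Final:   T₂ = [S(1−0.58)/(4σ)]^(1/4) = 49.26 K.
Change: 49.26 − 48.04 = 1.217 K.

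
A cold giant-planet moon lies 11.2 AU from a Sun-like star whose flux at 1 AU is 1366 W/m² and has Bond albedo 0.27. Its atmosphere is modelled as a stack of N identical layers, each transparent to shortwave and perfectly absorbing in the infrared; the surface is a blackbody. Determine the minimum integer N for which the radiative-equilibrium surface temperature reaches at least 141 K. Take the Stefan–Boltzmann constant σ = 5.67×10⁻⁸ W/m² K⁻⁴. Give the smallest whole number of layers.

11

By the inverse-square law, S = 1366/11.2² = 10.89 W/m².
OLR = S(1−α)/4 = 1.987 W/m²; the top layer radiates at T_e = 76.94 K.
Need (N+1)T_e⁴ ≥ T_s⁴, i.e. N+1 ≥ (141/76.94)⁴ = 11.277.
The minimum whole number is N = 11.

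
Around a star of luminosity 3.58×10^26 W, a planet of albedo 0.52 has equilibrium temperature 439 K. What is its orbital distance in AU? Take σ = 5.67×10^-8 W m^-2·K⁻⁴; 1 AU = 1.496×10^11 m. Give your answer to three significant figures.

Energy balance gives S = 4σT⁴/(1−α) = 17550 W m^-2.
From L = 4πd²S, d = √(3.58×10^26/(4π·17550)) = 4.029×10^10 m = 0.2693 AU.

0.269 AU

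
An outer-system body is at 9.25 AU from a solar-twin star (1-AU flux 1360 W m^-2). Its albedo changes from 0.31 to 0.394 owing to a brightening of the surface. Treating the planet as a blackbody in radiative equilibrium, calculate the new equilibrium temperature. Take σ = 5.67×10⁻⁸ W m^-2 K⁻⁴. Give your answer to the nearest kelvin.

81 K

Flux at the orbit: S = 1360/(9.25)² = 15.89 W m^-2.
New equilibrium: T₂ = [(1−0.394)·15.89/(4σ)]^(1/4) = 80.73 K.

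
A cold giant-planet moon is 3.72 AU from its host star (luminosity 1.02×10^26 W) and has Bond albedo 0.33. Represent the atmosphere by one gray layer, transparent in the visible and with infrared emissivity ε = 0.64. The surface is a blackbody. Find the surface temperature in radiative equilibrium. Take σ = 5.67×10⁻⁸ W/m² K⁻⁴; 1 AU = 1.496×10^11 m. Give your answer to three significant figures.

103 K

d = 3.72 × 1.496×10^11 m = 5.565×10^11 m.
Flux at the orbit: S = L/(4πd²) = 1.02×10^26/(4π·(5.57×10^11)²) = 26.21 W/m².
The planet radiates to space at T_e = [S(1−α)/(4σ)]^(1/4) = 93.80 K.
The surface balance (absorbed SW + ε·downward IR = σT_s⁴) with T_a⁴ = T_s⁴/2 reduces to T_s = T_e·[2/(2−ε)]^¼ = 103.3 K.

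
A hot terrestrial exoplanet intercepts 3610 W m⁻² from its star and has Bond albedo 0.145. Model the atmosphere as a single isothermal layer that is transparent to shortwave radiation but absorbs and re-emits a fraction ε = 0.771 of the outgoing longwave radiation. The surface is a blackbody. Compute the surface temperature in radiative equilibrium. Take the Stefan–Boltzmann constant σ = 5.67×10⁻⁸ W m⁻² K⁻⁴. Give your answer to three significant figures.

386 K

The planet radiates to space at T_e = [S(1−α)/(4σ)]^(1/4) = 341.6 K.
For a single slab of emissivity ε, T_s⁴ = 2T_e⁴/(2−ε); thus T_s = 341.6·(1.627)^(1/4) = 385.8 K.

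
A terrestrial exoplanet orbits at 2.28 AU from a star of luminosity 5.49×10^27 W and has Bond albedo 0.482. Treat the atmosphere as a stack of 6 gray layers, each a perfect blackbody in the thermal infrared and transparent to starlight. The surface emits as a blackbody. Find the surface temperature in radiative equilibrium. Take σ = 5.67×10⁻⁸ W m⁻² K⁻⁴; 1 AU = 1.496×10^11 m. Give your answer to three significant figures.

Orbital distance: d = 2.28 AU = 3.411×10^11 m.
Flux at the orbit: S = L/(4πd²) = 5.49×10^27/(4π·(3.41×10^11)²) = 3755 W m⁻².
OLR = S(1−α)/4 = 486.3 W m⁻²; the top layer radiates at T_e = 304.3 K.
For an N-layer opaque stack, T_s⁴ = (N+1)T_e⁴, hence T_s = (7)^(1/4)×304.3 K = 495.0 K.

495 kelvin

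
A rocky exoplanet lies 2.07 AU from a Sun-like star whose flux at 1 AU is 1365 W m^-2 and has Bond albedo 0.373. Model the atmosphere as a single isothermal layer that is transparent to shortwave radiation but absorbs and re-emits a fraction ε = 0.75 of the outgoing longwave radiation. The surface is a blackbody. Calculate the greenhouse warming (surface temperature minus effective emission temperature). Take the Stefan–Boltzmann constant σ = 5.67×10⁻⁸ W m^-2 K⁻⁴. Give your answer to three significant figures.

By the inverse-square law, S = 1365/2.07² = 318.6 W m^-2.
Effective emission temperature (TOA balance): σT_e⁴ = S(1−α)/4 = 49.93 W m^-2 → T_e = 172.3 K.
For a single slab of emissivity ε, T_s⁴ = 2T_e⁴/(2−ε); thus T_s = 172.3·(1.6)^(1/4) = 193.7 K.
T_s − T_e = 193.7 − 172.3 = 21.48 K.

21.5 kelvin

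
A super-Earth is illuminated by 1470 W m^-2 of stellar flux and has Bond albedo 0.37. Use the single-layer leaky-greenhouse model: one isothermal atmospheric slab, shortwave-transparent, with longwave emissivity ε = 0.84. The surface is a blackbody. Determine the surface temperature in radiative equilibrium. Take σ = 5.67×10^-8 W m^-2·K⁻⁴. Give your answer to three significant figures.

290 kelvin

Effective emission temperature (TOA balance): σT_e⁴ = S(1−α)/4 = 231.5 W m^-2 → T_e = 252.8 K.
The surface balance (absorbed SW + ε·downward IR = σT_s⁴) with T_a⁴ = T_s⁴/2 reduces to T_s = T_e·[2/(2−ε)]^¼ = 289.7 K.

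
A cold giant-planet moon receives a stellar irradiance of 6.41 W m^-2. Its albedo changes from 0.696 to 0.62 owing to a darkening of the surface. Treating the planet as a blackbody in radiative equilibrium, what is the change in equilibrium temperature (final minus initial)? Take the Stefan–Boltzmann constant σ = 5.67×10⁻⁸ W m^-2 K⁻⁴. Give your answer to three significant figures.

3.11 K

Before: T₁ = [6.410·0.304/(4σ)]^(1/4) = 54.14 K.
After:  T₂ = [6.410·0.38/(4σ)]^(1/4) = 57.25 K.
Change: 57.25 − 54.14 = 3.106 K.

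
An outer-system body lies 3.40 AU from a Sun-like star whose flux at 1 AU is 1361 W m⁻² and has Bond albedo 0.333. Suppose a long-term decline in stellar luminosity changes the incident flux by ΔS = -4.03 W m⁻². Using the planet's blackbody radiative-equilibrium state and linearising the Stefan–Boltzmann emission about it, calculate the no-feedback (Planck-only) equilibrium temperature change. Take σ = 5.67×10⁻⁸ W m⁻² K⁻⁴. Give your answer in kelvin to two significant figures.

-1.2 kelvin

Flux at the orbit: S = 1361/(3.40)² = 117.7 W m⁻².
The baseline emission temperature is T_e = 136.4 K.
TOA radiative forcing: ΔF = (1−α)ΔS/4 = 0.667·(-4.03)/4 = -0.6720 W m⁻².
Linearising σT⁴ gives d(σT⁴)/dT = 4σT_e³ = 0.5757 W m⁻² per K.
ΔT₀ = ΔF/λ_P = -0.6720/0.5757 = -1.17 K.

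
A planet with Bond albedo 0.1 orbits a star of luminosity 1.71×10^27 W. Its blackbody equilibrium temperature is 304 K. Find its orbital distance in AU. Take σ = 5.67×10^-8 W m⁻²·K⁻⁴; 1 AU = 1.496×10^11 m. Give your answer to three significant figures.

Required flux: S = 4σT⁴/(1−α) = 2152 W m⁻².
From L = 4πd²S, d = √(1.71×10^27/(4π·2152)) = 2.514×10^11 m = 1.681 AU.

1.68 AU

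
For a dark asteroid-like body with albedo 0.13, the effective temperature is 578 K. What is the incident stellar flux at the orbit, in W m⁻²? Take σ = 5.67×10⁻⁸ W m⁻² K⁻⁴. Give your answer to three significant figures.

29100 W m⁻²

Invert the energy balance for S: S = 4σT⁴/(1−α).
The emitted flux is σT⁴ = 6328 W m⁻².
S = 4·6328/0.87 = 29100 W m⁻².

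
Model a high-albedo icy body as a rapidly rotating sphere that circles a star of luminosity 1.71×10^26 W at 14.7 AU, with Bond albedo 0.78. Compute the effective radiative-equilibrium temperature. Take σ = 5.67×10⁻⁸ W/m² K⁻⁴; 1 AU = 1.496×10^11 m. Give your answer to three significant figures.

40.6 kelvin

Orbital distance: d = 14.7 AU = 2.199×10^12 m.
Spreading L over a sphere of radius d: S = 1.71×10^26/(4π·2.20×10^12²) = 2.814 W/m².
Averaging over the sphere, the absorbed flux is S(1−α)/4 = 0.1548 W/m².
In equilibrium σT⁴ equals this, so T = 40.65 K.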